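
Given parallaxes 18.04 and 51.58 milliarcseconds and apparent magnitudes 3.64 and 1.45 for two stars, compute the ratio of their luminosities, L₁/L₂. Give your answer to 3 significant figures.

d₁ = 1/p₁ = 1/0.01804″ = 55.432 pc; d₂ = 1/p₂ = 1/0.05158″ = 19.387 pc.
M₁ = m₁ − 5 log₁₀ d₁ + 5 = 3.64 − 8.7188 + 5 = -0.0788.
M₂ = 1.45 − 6.4376 + 5 = 0.0124.
L₁/L₂ = 10^(0.4(M₂ − M₁)) = 10^(0.4 × 0.0912) = 10^0.03648 = 1.0876.

L₁/L₂ = 1.09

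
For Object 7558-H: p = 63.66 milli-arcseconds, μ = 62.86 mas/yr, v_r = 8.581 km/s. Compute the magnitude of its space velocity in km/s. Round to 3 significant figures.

d = 1/p = 1/0.06366″ = 15.708 pc.
μ = 62.86 mas/yr = 0.06286 ″/yr.
v_t = 4.740 μ d = 4.740 × 0.06286 × 15.708 = 4.6803 km/s.
v = √(v_r² + v_t²) = √(8.581² + 4.6803²) = √95.5388 = 9.7744 km/s.

9.77 km/s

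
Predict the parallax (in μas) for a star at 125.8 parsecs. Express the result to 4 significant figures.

p = 1/d = 1/125.8 = 0.0079491 arcsec.
= 0.0079491 × 10⁶ = 7949.1 μas.

7949 μas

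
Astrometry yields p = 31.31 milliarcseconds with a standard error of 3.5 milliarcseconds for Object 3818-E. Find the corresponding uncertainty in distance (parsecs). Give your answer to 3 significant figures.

d = 1/p, so σ_d = σ_p / p².
σ_d = 0.00350 / (0.03131)² = 0.00350 / 0.00098032 = 3.5703 pc.

3.57 pc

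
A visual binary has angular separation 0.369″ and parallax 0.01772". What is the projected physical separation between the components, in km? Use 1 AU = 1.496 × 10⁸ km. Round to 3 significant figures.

3.12 × 10^9 km

d = 1/p = 1/0.01772″ = 56.433 pc.
At distance d (pc), an angle of θ arcsec spans θ·d AU: s = 0.369 × 56.433 = 20.824 AU.
= 20.824 × 1.496 × 10⁸ km = 3.1153 × 10^9 km.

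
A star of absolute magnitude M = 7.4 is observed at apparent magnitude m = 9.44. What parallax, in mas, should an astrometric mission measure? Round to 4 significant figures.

39.08 mas

m − M = 9.44 − 7.4 = 2.04.
d = 10^((m−M)/5 + 1) = 10^1.408 = 25.586 pc.
p = 1/d = 1/25.586 = 0.039084 arcsec = 39.084 mas.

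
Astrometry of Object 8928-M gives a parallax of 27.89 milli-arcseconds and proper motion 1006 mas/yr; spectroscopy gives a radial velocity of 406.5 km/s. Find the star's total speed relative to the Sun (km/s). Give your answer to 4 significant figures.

441.0 km/s

d = 1/p = 1/0.02789″ = 35.855 pc.
μ = 1006 mas/yr = 1.006 ″/yr.
v_t = 4.740 μ d = 4.740 × 1.006 × 35.855 = 170.97 km/s.
v = √(v_r² + v_t²) = √(406.5² + 170.97²) = √194473 = 440.99 km/s.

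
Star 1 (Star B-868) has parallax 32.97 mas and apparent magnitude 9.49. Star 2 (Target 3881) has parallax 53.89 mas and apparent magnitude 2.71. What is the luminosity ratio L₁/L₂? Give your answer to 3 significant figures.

L₁/L₂ = 0.00519

d₁ = 1/p₁ = 1/0.03297″ = 30.331 pc; d₂ = 1/p₂ = 1/0.05389″ = 18.556 pc.
M₁ = m₁ − 5 log₁₀ d₁ + 5 = 9.49 − 7.4094 + 5 = 7.0806.
M₂ = 2.71 − 6.3424 + 5 = 1.3676.
L₁/L₂ = 10^(0.4(M₂ − M₁)) = 10^(0.4 × (-5.7130)) = 10^(-2.28520) = 0.0051856.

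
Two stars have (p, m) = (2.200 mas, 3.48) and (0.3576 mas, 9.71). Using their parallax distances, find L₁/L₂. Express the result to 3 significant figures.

L₁/L₂ = 8.20

d₁ = 1/p₁ = 1/0.002200″ = 454.55 pc; d₂ = 1/p₂ = 1/0.0003576″ = 2796.4 pc.
M₁ = m₁ − 5 log₁₀ d₁ + 5 = 3.48 − 13.2879 + 5 = -4.8079.
M₂ = 9.71 − 17.2330 + 5 = -2.5230.
L₁/L₂ = 10^(0.4(M₂ − M₁)) = 10^(0.4 × 2.2849) = 10^0.91396 = 8.2028.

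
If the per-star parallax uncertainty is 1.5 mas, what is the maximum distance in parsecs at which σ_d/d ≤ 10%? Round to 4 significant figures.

σ_d/d = σ_p/p, so the condition is σ_p/p ≤ 0.10, i.e. p ≥ σ_p/0.10.
p_min = 1.5/0.10 = 15 mas = 0.015 arcsec.
d_max = 1/p_min = 1/0.015 = 66.667 pc.

66.67 pc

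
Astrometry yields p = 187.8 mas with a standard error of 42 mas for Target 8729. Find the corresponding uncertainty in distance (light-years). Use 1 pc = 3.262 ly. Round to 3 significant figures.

3.88 ly

d = 1/p, so σ_d = σ_p / p².
σ_d = 0.0420 / (0.1878)² = 0.0420 / 0.035269 = 1.1908 pc = 1.1908 × 3.262 ly = 3.8844 ly.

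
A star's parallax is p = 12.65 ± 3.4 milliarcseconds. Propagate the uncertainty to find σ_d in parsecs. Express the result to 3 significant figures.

d = 1/p, so σ_d = σ_p / p².
σ_d = 0.00340 / (0.01265)² = 0.00340 / 0.00016002 = 21.247 pc.

21.2 pc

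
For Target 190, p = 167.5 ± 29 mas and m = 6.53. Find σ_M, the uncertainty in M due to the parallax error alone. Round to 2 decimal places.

M = m − 5 log₁₀ d + 5 = m + 5 log₁₀ p + 5, so ∂M/∂p = 5/(p ln 10).
σ_M = (5/ln 10) · (σ_p/p) = 2.1715 × 29/167.5 = 2.1715 × 0.17313 = 0.37595.

σ_M = 0.38 mag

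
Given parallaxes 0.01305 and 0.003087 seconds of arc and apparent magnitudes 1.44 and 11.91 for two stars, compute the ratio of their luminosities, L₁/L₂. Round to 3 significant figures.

d₁ = 1/p₁ = 1/0.01305″ = 76.628 pc; d₂ = 1/p₂ = 1/0.003087″ = 323.94 pc.
M₁ = m₁ − 5 log₁₀ d₁ + 5 = 1.44 − 9.4219 + 5 = -2.9819.
M₂ = 11.91 − 12.5523 + 5 = 4.3577.
L₁/L₂ = 10^(0.4(M₂ − M₁)) = 10^(0.4 × 7.3396) = 10^2.93584 = 862.66.

L₁/L₂ = 863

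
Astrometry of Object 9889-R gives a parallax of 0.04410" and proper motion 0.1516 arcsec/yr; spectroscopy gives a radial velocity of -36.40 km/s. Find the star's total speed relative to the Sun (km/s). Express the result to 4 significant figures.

d = 1/p = 1/0.04410″ = 22.676 pc.
v_t = 4.740 μ d = 4.740 × 0.1516 × 22.676 = 16.295 km/s.
v = √(v_r² + v_t²) = √((-36.40)² + 16.295²) = √1590.49 = 39.881 km/s.

39.88 km/s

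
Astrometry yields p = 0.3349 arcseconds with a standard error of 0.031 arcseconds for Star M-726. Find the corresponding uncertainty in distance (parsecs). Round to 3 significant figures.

d = 1/p, so σ_d = σ_p / p².
σ_d = 0.0310 / (0.3349)² = 0.0310 / 0.11216 = 0.27639 pc.

0.276 pc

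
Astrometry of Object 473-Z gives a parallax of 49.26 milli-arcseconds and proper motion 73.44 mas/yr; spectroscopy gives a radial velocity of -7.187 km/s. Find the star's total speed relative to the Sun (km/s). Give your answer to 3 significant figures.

10.1 km/s

d = 1/p = 1/0.04926″ = 20.3 pc.
μ = 73.44 mas/yr = 0.07344 ″/yr.
v_t = 4.740 μ d = 4.740 × 0.07344 × 20.3 = 7.0665 km/s.
v = √(v_r² + v_t²) = √((-7.187)² + 7.0665²) = √101.588 = 10.079 km/s.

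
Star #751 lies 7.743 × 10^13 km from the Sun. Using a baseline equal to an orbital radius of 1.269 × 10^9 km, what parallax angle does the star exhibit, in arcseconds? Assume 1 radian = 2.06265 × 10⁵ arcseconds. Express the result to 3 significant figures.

3.38 arcsec

θ ≈ B/d = (1.269 × 10^9) / (7.743 × 10^13) = 1.6389 × 10^-5 rad.
In arcseconds: 1.6389 × 10^-5 × 206265 = 3.3805″.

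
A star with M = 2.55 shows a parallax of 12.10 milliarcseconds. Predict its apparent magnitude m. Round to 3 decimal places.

m = 7.136

d = 1/p = 1/0.01210″ = 82.645 pc.
m − M = 5 log₁₀ d − 5 = 5 log₁₀(82.645) − 5 = 9.5861 − 5 = 4.5861.
m = M + (m − M) = 2.55 + 4.5861 = 7.136.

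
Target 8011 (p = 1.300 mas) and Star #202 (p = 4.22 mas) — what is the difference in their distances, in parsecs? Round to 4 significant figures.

532.3 pc

d_A = 1/0.001300″ = 769.23 pc; d_B = 1/0.004220″ = 236.97 pc.
|d_B − d_A| = |236.97 − 769.23| = 532.26 pc.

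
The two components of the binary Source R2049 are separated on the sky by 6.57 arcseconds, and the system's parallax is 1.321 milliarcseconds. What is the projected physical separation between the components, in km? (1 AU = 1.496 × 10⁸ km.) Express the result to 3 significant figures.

7.44 × 10^11 km

d = 1/p = 1/0.001321″ = 757 pc.
At distance d (pc), an angle of θ arcsec spans θ·d AU: s = 6.57 × 757 = 4973.5 AU.
= 4973.5 × 1.496 × 10⁸ km = 7.4404 × 10^11 km.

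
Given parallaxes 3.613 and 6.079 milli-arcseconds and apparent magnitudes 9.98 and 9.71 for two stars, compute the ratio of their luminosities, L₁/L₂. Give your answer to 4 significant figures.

L₁/L₂ = 2.208

d₁ = 1/p₁ = 1/0.003613″ = 276.78 pc; d₂ = 1/p₂ = 1/0.006079″ = 164.5 pc.
M₁ = m₁ − 5 log₁₀ d₁ + 5 = 9.98 − 12.2107 + 5 = 2.7693.
M₂ = 9.71 − 11.0808 + 5 = 3.6292.
L₁/L₂ = 10^(0.4(M₂ − M₁)) = 10^(0.4 × 0.8599) = 10^0.34396 = 2.2078.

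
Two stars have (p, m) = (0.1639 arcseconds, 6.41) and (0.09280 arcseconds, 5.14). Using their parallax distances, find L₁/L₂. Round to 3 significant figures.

d₁ = 1/p₁ = 1/0.1639″ = 6.1013 pc; d₂ = 1/p₂ = 1/0.09280″ = 10.776 pc.
M₁ = m₁ − 5 log₁₀ d₁ + 5 = 6.41 − 3.9271 + 5 = 7.4829.
M₂ = 5.14 − 5.1623 + 5 = 4.9777.
L₁/L₂ = 10^(0.4(M₂ − M₁)) = 10^(0.4 × (-2.5052)) = 10^(-1.00208) = 0.099522.

L₁/L₂ = 0.0995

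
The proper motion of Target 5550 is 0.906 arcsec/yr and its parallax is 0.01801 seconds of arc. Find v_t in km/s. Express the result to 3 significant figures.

238 km/s

d = 1/p = 1/0.01801″ = 55.525 pc.
v_t = 4.74 × μ × d = 4.74 × 0.906 × 55.525 = 238.45 km/s.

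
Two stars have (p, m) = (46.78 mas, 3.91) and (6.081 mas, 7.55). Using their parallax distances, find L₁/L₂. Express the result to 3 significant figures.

L₁/L₂ = 0.483

d₁ = 1/p₁ = 1/0.04678″ = 21.377 pc; d₂ = 1/p₂ = 1/0.006081″ = 164.45 pc.
M₁ = m₁ − 5 log₁₀ d₁ + 5 = 3.91 − 6.6497 + 5 = 2.2603.
M₂ = 7.55 − 11.0802 + 5 = 1.4698.
L₁/L₂ = 10^(0.4(M₂ − M₁)) = 10^(0.4 × (-0.7905)) = 10^(-0.31620) = 0.48284.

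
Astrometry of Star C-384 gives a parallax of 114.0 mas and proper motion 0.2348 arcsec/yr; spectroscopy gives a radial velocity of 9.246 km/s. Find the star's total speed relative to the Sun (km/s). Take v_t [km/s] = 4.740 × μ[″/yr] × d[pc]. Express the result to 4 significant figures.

13.45 km/s

d = 1/p = 1/0.1140″ = 8.7719 pc.
v_t = 4.740 μ d = 4.740 × 0.2348 × 8.7719 = 9.7627 km/s.
v = √(v_r² + v_t²) = √(9.246² + 9.7627²) = √180.799 = 13.446 km/s.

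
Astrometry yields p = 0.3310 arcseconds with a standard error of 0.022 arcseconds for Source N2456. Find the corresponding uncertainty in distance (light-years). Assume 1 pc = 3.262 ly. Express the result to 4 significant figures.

d = 1/p, so σ_d = σ_p / p².
σ_d = 0.0220 / (0.3310)² = 0.0220 / 0.10956 = 0.2008 pc = 0.2008 × 3.262 ly = 0.65501 ly.

0.6550 ly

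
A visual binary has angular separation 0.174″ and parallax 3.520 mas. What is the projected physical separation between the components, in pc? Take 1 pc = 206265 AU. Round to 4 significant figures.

0.0002397 pc

d = 1/p = 1/0.003520″ = 284.09 pc.
At distance d (pc), an angle of θ arcsec spans θ·d AU: s = 0.174 × 284.09 = 49.432 AU.
= 49.432 / 206265 = 0.00023965 pc.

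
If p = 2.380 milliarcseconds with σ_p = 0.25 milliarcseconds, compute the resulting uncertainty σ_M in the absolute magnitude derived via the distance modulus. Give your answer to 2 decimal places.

σ_M = 0.23 mag

M = m − 5 log₁₀ d + 5 = m + 5 log₁₀ p + 5, so ∂M/∂p = 5/(p ln 10).
σ_M = (5/ln 10) · (σ_p/p) = 2.1715 × 0.25/2.380 = 2.1715 × 0.10504 = 0.22809.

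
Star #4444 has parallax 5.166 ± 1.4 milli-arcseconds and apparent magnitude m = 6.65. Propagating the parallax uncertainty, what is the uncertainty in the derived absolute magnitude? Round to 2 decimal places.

M = m − 5 log₁₀ d + 5 = m + 5 log₁₀ p + 5, so ∂M/∂p = 5/(p ln 10).
σ_M = (5/ln 10) · (σ_p/p) = 2.1715 × 1.4/5.166 = 2.1715 × 0.271 = 0.58848.

σ_M = 0.59 mag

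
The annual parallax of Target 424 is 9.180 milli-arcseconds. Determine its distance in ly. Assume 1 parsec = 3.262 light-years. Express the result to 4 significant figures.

355.3 ly

p = 9.180 milli-arcseconds = 0.009180 arcsec.
d = 1/p = 1/0.009180 = 108.93 pc.
In light-years: 108.93 × 3.262 = 355.33 ly.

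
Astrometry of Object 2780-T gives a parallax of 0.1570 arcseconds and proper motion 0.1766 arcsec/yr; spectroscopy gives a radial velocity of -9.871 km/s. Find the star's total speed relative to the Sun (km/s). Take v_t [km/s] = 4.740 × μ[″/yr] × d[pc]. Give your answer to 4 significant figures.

11.22 km/s

d = 1/p = 1/0.1570″ = 6.3694 pc.
v_t = 4.740 μ d = 4.740 × 0.1766 × 6.3694 = 5.3317 km/s.
v = √(v_r² + v_t²) = √((-9.871)² + 5.3317²) = √125.864 = 11.219 km/s.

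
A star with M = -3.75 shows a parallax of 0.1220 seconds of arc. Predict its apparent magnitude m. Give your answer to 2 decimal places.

d = 1/p = 1/0.1220″ = 8.1967 pc.
m − M = 5 log₁₀ d − 5 = 5 log₁₀(8.1967) − 5 = 4.5682 − 5 = -0.4318.
m = M + (m − M) = -3.75 + (-0.4318) = -4.18.

m = -4.18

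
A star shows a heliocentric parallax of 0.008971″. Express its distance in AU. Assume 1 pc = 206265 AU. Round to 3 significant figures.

2.30 × 10^7 AU

d = 1/p = 1/0.008971 = 111.47 pc.
In AU: 111.47 × 206265 = 2.2992 × 10^7 AU.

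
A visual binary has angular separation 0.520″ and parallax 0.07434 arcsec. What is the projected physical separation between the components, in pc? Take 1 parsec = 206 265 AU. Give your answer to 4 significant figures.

3.391 × 10^-5 pc

d = 1/p = 1/0.07434″ = 13.452 pc.
At distance d (pc), an angle of θ arcsec spans θ·d AU: s = 0.520 × 13.452 = 6.995 AU.
= 6.995 / 206265 = 3.3913 × 10^-5 pc.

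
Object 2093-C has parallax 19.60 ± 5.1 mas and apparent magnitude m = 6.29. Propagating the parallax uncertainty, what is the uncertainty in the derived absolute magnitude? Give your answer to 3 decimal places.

σ_M = 0.565 mag

M = m − 5 log₁₀ d + 5 = m + 5 log₁₀ p + 5, so ∂M/∂p = 5/(p ln 10).
σ_M = (5/ln 10) · (σ_p/p) = 2.1715 × 5.1/19.60 = 2.1715 × 0.2602 = 0.56502.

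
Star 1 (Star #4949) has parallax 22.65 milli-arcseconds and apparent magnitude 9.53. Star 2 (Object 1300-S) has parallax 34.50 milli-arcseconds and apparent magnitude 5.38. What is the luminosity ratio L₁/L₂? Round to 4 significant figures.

L₁/L₂ = 0.05076

d₁ = 1/p₁ = 1/0.02265″ = 44.15 pc; d₂ = 1/p₂ = 1/0.03450″ = 28.986 pc.
M₁ = m₁ − 5 log₁₀ d₁ + 5 = 9.53 − 8.2247 + 5 = 6.3053.
M₂ = 5.38 − 7.3109 + 5 = 3.0691.
L₁/L₂ = 10^(0.4(M₂ − M₁)) = 10^(0.4 × (-3.2362)) = 10^(-1.29448) = 0.05076.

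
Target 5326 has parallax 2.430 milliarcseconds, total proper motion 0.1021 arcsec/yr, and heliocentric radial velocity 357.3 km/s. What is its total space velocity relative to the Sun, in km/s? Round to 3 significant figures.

409 km/s

d = 1/p = 1/0.002430″ = 411.52 pc.
v_t = 4.740 μ d = 4.740 × 0.1021 × 411.52 = 199.16 km/s.
v = √(v_r² + v_t²) = √(357.3² + 199.16²) = √167328 = 409.06 km/s.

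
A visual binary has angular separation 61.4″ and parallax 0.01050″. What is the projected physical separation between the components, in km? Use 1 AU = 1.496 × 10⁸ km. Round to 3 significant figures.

8.75 × 10^11 km

d = 1/p = 1/0.01050″ = 95.238 pc.
At distance d (pc), an angle of θ arcsec spans θ·d AU: s = 61.4 × 95.238 = 5847.6 AU.
= 5847.6 × 1.496 × 10⁸ km = 8.7480 × 10^11 km.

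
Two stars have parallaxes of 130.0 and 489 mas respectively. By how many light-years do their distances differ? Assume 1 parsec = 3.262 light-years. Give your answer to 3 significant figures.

d_A = 1/0.1300″ = 7.6923 pc; d_B = 1/0.4890″ = 2.045 pc.
|d_B − d_A| = |2.045 − 7.6923| = 5.6473 pc = 5.6473 × 3.262 ly = 18.421 ly.

18.4 ly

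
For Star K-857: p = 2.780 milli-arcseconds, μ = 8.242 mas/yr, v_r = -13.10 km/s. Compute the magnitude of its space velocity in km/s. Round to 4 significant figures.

19.21 km/s

d = 1/p = 1/0.002780″ = 359.71 pc.
μ = 8.242 mas/yr = 0.008242 ″/yr.
v_t = 4.740 μ d = 4.740 × 0.008242 × 359.71 = 14.053 km/s.
v = √(v_r² + v_t²) = √((-13.10)² + 14.053²) = √369.097 = 19.212 km/s.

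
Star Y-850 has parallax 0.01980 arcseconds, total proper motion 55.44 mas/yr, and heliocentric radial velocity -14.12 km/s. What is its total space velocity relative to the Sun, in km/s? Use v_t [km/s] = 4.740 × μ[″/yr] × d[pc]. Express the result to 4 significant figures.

19.38 km/s

d = 1/p = 1/0.01980″ = 50.505 pc.
μ = 55.44 mas/yr = 0.05544 ″/yr.
v_t = 4.740 μ d = 4.740 × 0.05544 × 50.505 = 13.272 km/s.
v = √(v_r² + v_t²) = √((-14.12)² + 13.272²) = √375.52 = 19.378 km/s.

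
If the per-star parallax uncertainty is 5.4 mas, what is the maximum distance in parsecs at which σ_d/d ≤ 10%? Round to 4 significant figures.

18.52 pc

σ_d/d = σ_p/p, so the condition is σ_p/p ≤ 0.10, i.e. p ≥ σ_p/0.10.
p_min = 5.4/0.10 = 54 mas = 0.054 arcsec.
d_max = 1/p_min = 1/0.054 = 18.519 pc.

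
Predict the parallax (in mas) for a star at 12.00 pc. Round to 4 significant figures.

83.33 mas

p = 1/d = 1/12 = 0.083333 arcsec.
= 0.083333 × 1000 = 83.333 mas.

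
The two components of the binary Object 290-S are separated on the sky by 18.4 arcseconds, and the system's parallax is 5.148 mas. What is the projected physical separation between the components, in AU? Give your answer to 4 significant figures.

3574 AU

d = 1/p = 1/0.005148″ = 194.25 pc.
At distance d (pc), an angle of θ arcsec spans θ·d AU: s = 18.4 × 194.25 = 3574.2 AU.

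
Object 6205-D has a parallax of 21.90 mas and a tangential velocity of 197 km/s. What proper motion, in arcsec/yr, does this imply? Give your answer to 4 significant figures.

d = 1/p = 1/0.02190″ = 45.662 pc.
μ = v_t / (4.74 d) = 197 / (4.74 × 45.662) = 197 / 216.44 = 0.91018 ″/yr.

0.9102 arcsec/yr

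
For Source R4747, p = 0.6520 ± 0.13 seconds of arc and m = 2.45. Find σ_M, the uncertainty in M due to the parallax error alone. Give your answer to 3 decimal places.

σ_M = 0.433 mag

M = m − 5 log₁₀ d + 5 = m + 5 log₁₀ p + 5, so ∂M/∂p = 5/(p ln 10).
σ_M = (5/ln 10) · (σ_p/p) = 2.1715 × 0.13/0.6520 = 2.1715 × 0.19939 = 0.43298.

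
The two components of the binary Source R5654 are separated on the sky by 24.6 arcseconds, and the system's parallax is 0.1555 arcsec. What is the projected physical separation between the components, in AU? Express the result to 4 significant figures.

158.2 AU

d = 1/p = 1/0.1555″ = 6.4309 pc.
At distance d (pc), an angle of θ arcsec spans θ·d AU: s = 24.6 × 6.4309 = 158.2 AU.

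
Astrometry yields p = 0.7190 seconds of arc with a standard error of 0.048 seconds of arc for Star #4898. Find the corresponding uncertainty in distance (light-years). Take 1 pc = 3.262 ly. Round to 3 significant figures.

0.303 ly

d = 1/p, so σ_d = σ_p / p².
σ_d = 0.0480 / (0.7190)² = 0.0480 / 0.51696 = 0.092851 pc = 0.092851 × 3.262 ly = 0.30288 ly.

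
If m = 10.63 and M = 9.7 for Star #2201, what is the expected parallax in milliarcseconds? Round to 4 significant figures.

m − M = 10.63 − 9.7 = 0.93.
d = 10^((m−M)/5 + 1) = 10^1.186 = 15.346 pc.
p = 1/d = 1/15.346 = 0.065164 arcsec = 65.164 mas.

65.16 mas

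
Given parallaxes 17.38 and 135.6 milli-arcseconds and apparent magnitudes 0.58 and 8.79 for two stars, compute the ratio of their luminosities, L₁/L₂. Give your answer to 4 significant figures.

d₁ = 1/p₁ = 1/0.01738″ = 57.537 pc; d₂ = 1/p₂ = 1/0.1356″ = 7.3746 pc.
M₁ = m₁ − 5 log₁₀ d₁ + 5 = 0.58 − 8.7997 + 5 = -3.2197.
M₂ = 8.79 − 4.3387 + 5 = 9.4513.
L₁/L₂ = 10^(0.4(M₂ − M₁)) = 10^(0.4 × 12.6710) = 10^5.06840 = 1.1706 × 10^5.

L₁/L₂ = 117100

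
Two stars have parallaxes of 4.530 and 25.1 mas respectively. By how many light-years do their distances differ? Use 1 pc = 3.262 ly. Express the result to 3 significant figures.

d_A = 1/0.004530″ = 220.75 pc; d_B = 1/0.02510″ = 39.841 pc.
|d_B − d_A| = |39.841 − 220.75| = 180.91 pc = 180.91 × 3.262 ly = 590.13 ly.

590 ly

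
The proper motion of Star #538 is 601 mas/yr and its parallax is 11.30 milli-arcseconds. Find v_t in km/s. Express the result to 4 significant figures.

d = 1/p = 1/0.01130″ = 88.496 pc.
μ = 601 mas/yr = 0.601 ″/yr.
v_t = 4.74 × μ × d = 4.74 × 0.601 × 88.496 = 252.1 km/s.

252.1 km/s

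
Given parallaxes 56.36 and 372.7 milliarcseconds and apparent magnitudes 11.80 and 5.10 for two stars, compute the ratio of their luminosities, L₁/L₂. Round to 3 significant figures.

d₁ = 1/p₁ = 1/0.05636″ = 17.743 pc; d₂ = 1/p₂ = 1/0.3727″ = 2.6831 pc.
M₁ = m₁ − 5 log₁₀ d₁ + 5 = 11.80 − 6.2451 + 5 = 10.5549.
M₂ = 5.10 − 2.1432 + 5 = 7.9568.
L₁/L₂ = 10^(0.4(M₂ − M₁)) = 10^(0.4 × (-2.5981)) = 10^(-1.03924) = 0.091361.

L₁/L₂ = 0.0914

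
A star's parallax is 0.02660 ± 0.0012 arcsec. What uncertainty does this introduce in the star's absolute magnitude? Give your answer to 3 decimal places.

σ_M = 0.098 mag

M = m − 5 log₁₀ d + 5 = m + 5 log₁₀ p + 5, so ∂M/∂p = 5/(p ln 10).
σ_M = (5/ln 10) · (σ_p/p) = 2.1715 × 0.0012/0.02660 = 2.1715 × 0.045113 = 0.097963.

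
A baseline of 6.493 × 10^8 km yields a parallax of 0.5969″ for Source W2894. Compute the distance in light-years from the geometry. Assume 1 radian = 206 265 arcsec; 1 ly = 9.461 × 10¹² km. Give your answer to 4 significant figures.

23.72 ly

θ = 0.5969″ = 0.5969/206265 = 2.8939 × 10^-6 rad.
d = B/θ = (6.493 × 10^8) / (2.8939 × 10^-6) = 2.2437 × 10^14 km = (2.2437 × 10^14) / (9.461 × 10^12) ly = 23.715 ly.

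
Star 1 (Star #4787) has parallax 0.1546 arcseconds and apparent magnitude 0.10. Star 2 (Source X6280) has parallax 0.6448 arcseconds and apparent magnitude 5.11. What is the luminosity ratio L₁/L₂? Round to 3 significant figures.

d₁ = 1/p₁ = 1/0.1546″ = 6.4683 pc; d₂ = 1/p₂ = 1/0.6448″ = 1.5509 pc.
M₁ = m₁ − 5 log₁₀ d₁ + 5 = 0.10 − 4.0540 + 5 = 1.0460.
M₂ = 5.11 − 0.9529 + 5 = 9.1571.
L₁/L₂ = 10^(0.4(M₂ − M₁)) = 10^(0.4 × 8.1111) = 10^3.24444 = 1755.7.

L₁/L₂ = 1760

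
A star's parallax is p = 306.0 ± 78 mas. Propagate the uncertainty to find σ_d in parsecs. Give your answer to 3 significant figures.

d = 1/p, so σ_d = σ_p / p².
σ_d = 0.0780 / (0.3060)² = 0.0780 / 0.093636 = 0.83301 pc.

0.833 pc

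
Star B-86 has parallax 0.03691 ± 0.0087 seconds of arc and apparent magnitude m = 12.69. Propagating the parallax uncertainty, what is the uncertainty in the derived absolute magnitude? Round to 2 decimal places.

σ_M = 0.51 mag

M = m − 5 log₁₀ d + 5 = m + 5 log₁₀ p + 5, so ∂M/∂p = 5/(p ln 10).
σ_M = (5/ln 10) · (σ_p/p) = 2.1715 × 0.0087/0.03691 = 2.1715 × 0.23571 = 0.51184.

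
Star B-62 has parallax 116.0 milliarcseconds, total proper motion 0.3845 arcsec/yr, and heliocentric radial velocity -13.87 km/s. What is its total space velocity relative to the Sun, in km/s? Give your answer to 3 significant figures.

d = 1/p = 1/0.1160″ = 8.6207 pc.
v_t = 4.740 μ d = 4.740 × 0.3845 × 8.6207 = 15.711 km/s.
v = √(v_r² + v_t²) = √((-13.87)² + 15.711²) = √439.212 = 20.957 km/s.

21.0 km/s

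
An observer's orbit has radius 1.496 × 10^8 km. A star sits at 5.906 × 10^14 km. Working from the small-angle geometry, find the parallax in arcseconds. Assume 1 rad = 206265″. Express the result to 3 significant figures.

0.0522 arcsec

θ ≈ B/d = (1.496 × 10^8) / (5.906 × 10^14) = 2.5330 × 10^-7 rad.
In arcseconds: 2.5330 × 10^-7 × 206265 = 0.052247″.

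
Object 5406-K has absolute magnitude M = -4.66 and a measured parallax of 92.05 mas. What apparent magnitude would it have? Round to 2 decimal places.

m = -4.48

d = 1/p = 1/0.09205″ = 10.864 pc.
m − M = 5 log₁₀ d − 5 = 5 log₁₀(10.864) − 5 = 5.1799 − 5 = 0.1799.
m = M + (m − M) = -4.66 + 0.1799 = -4.48.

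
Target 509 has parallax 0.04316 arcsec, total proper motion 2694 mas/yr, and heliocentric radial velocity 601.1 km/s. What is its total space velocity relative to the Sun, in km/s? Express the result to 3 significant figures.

670 km/s

d = 1/p = 1/0.04316″ = 23.17 pc.
μ = 2694 mas/yr = 2.694 ″/yr.
v_t = 4.740 μ d = 4.740 × 2.694 × 23.17 = 295.87 km/s.
v = √(v_r² + v_t²) = √(601.1² + 295.87²) = √448860 = 669.97 km/s.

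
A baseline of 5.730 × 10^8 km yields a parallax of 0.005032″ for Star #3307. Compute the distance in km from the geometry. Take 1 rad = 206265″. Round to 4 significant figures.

2.349 × 10^16 km

θ = 0.005032″ = 0.005032/206265 = 2.4396 × 10^-8 rad.
d = B/θ = (5.730 × 10^8) / (2.4396 × 10^-8) = 2.3487 × 10^16 km.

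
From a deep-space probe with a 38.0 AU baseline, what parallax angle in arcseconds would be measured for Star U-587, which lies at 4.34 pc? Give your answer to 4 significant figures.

p (arcsec) = B (AU) / d (pc).
p = 38.0 / 4.34 = 8.7558 arcsec.

8.756 arcsec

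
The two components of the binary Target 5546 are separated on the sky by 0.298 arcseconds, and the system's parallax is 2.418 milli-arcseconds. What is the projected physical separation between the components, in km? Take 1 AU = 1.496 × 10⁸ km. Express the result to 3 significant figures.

d = 1/p = 1/0.002418″ = 413.56 pc.
At distance d (pc), an angle of θ arcsec spans θ·d AU: s = 0.298 × 413.56 = 123.24 AU.
= 123.24 × 1.496 × 10⁸ km = 1.8437 × 10^10 km.

1.84 × 10^10 km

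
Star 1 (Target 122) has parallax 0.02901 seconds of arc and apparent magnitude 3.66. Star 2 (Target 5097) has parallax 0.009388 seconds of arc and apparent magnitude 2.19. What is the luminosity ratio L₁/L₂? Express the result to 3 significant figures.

L₁/L₂ = 0.0270

d₁ = 1/p₁ = 1/0.02901″ = 34.471 pc; d₂ = 1/p₂ = 1/0.009388″ = 106.52 pc.
M₁ = m₁ − 5 log₁₀ d₁ + 5 = 3.66 − 7.6873 + 5 = 0.9727.
M₂ = 2.19 − 10.1372 + 5 = -2.9472.
L₁/L₂ = 10^(0.4(M₂ − M₁)) = 10^(0.4 × (-3.9199)) = 10^(-1.56796) = 0.027042.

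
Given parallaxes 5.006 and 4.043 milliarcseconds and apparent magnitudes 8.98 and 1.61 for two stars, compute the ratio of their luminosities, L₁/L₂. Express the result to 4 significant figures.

L₁/L₂ = 0.0007352

d₁ = 1/p₁ = 1/0.005006″ = 199.76 pc; d₂ = 1/p₂ = 1/0.004043″ = 247.34 pc.
M₁ = m₁ − 5 log₁₀ d₁ + 5 = 8.98 − 11.5025 + 5 = 2.4775.
M₂ = 1.61 − 11.9665 + 5 = -5.3565.
L₁/L₂ = 10^(0.4(M₂ − M₁)) = 10^(0.4 × (-7.8340)) = 10^(-3.13360) = 0.00073519.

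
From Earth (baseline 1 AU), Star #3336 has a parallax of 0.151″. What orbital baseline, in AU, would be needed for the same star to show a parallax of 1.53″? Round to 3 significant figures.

Parallax scales linearly with baseline: p ∝ B, so B = p_target / p_Earth × 1 AU.
B = 1.53 / 0.151 = 10.132 AU.

10.1 AU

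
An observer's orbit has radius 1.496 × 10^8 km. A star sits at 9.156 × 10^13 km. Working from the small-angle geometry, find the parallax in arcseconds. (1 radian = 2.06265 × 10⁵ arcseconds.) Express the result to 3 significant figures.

θ ≈ B/d = (1.496 × 10^8) / (9.156 × 10^13) = 1.6339 × 10^-6 rad.
In arcseconds: 1.6339 × 10^-6 × 206265 = 0.33702″.

0.337 arcsec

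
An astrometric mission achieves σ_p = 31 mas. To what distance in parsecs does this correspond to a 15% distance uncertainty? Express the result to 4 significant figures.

4.839 pc

σ_d/d = σ_p/p, so the condition is σ_p/p ≤ 0.15, i.e. p ≥ σ_p/0.15.
p_min = 31/0.15 = 206.67 mas = 0.20667 arcsec.
d_max = 1/p_min = 1/0.20667 = 4.8386 pc.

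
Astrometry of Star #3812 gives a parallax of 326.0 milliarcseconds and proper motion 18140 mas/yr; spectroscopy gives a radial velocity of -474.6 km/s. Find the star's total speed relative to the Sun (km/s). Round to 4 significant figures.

543.0 km/s

d = 1/p = 1/0.3260″ = 3.0675 pc.
μ = 18140 mas/yr = 18.14 ″/yr.
v_t = 4.740 μ d = 4.740 × 18.14 × 3.0675 = 263.75 km/s.
v = √(v_r² + v_t²) = √((-474.6)² + 263.75²) = √294809 = 542.96 km/s.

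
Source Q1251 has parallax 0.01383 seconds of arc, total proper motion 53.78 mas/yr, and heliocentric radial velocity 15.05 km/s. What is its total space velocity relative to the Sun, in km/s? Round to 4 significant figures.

d = 1/p = 1/0.01383″ = 72.307 pc.
μ = 53.78 mas/yr = 0.05378 ″/yr.
v_t = 4.740 μ d = 4.740 × 0.05378 × 72.307 = 18.432 km/s.
v = √(v_r² + v_t²) = √(15.05² + 18.432²) = √566.241 = 23.796 km/s.

23.80 km/s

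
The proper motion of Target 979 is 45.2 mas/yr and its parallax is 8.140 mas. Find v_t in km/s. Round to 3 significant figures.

d = 1/p = 1/0.008140″ = 122.85 pc.
μ = 45.2 mas/yr = 0.0452 ″/yr.
v_t = 4.74 × μ × d = 4.74 × 0.0452 × 122.85 = 26.32 km/s.

26.3 km/s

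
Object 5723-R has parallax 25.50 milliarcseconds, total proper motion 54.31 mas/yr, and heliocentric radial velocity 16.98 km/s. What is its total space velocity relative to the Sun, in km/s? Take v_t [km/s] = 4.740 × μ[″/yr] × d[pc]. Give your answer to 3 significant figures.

d = 1/p = 1/0.02550″ = 39.216 pc.
μ = 54.31 mas/yr = 0.05431 ″/yr.
v_t = 4.740 μ d = 4.740 × 0.05431 × 39.216 = 10.095 km/s.
v = √(v_r² + v_t²) = √(16.98² + 10.095²) = √390.229 = 19.754 km/s.

19.8 km/s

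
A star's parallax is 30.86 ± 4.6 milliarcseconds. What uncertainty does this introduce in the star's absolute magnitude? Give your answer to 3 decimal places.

σ_M = 0.324 mag

M = m − 5 log₁₀ d + 5 = m + 5 log₁₀ p + 5, so ∂M/∂p = 5/(p ln 10).
σ_M = (5/ln 10) · (σ_p/p) = 2.1715 × 4.6/30.86 = 2.1715 × 0.14906 = 0.32368.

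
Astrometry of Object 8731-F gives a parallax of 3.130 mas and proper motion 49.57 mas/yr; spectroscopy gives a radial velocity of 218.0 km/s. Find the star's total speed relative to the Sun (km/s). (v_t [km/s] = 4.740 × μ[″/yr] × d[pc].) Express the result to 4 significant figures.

230.6 km/s

d = 1/p = 1/0.003130″ = 319.49 pc.
μ = 49.57 mas/yr = 0.04957 ″/yr.
v_t = 4.740 μ d = 4.740 × 0.04957 × 319.49 = 75.068 km/s.
v = √(v_r² + v_t²) = √(218.0² + 75.068²) = √53159.2 = 230.56 km/s.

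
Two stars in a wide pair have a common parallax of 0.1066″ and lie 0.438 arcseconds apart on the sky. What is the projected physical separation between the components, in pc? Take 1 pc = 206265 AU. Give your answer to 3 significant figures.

d = 1/p = 1/0.1066″ = 9.3809 pc.
At distance d (pc), an angle of θ arcsec spans θ·d AU: s = 0.438 × 9.3809 = 4.1088 AU.
= 4.1088 / 206265 = 1.9920 × 10^-5 pc.

1.99 × 10^-5 pc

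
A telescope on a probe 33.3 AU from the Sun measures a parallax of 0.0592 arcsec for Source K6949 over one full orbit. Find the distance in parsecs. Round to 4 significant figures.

With baseline B (in AU) and parallax p (in arcsec), d = B/p parsecs.
d = 33.3 / 0.0592 = 562.5 pc.

562.5 pc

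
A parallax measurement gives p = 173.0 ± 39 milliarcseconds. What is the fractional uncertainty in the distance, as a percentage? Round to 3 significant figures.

For d = 1/p, |σ_d/d| = |σ_p/p|.
σ_p/p = 39 / 173.0 = 0.22543 = 22.543%.

22.5%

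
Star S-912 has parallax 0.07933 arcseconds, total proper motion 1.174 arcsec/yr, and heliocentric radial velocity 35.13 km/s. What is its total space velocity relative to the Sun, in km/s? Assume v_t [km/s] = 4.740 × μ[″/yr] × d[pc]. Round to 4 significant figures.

78.45 km/s

d = 1/p = 1/0.07933″ = 12.606 pc.
v_t = 4.740 μ d = 4.740 × 1.174 × 12.606 = 70.149 km/s.
v = √(v_r² + v_t²) = √(35.13² + 70.149²) = √6155 = 78.454 km/s.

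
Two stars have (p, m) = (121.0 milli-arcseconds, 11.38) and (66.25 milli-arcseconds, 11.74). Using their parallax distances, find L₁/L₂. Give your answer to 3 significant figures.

d₁ = 1/p₁ = 1/0.1210″ = 8.2645 pc; d₂ = 1/p₂ = 1/0.06625″ = 15.094 pc.
M₁ = m₁ − 5 log₁₀ d₁ + 5 = 11.38 − 4.5861 + 5 = 11.7939.
M₂ = 11.74 − 5.8940 + 5 = 10.8460.
L₁/L₂ = 10^(0.4(M₂ − M₁)) = 10^(0.4 × (-0.9479)) = 10^(-0.37916) = 0.41768.

L₁/L₂ = 0.418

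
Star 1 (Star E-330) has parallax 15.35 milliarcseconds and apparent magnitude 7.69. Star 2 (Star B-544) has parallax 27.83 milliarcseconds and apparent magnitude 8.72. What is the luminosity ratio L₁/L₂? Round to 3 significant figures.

d₁ = 1/p₁ = 1/0.01535″ = 65.147 pc; d₂ = 1/p₂ = 1/0.02783″ = 35.932 pc.
M₁ = m₁ − 5 log₁₀ d₁ + 5 = 7.69 − 9.0695 + 5 = 3.6205.
M₂ = 8.72 − 7.7774 + 5 = 5.9426.
L₁/L₂ = 10^(0.4(M₂ − M₁)) = 10^(0.4 × 2.3221) = 10^0.92884 = 8.4887.

L₁/L₂ = 8.49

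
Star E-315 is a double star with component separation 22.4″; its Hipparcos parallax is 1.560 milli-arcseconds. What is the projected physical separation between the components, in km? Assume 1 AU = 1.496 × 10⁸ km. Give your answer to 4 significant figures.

d = 1/p = 1/0.001560″ = 641.03 pc.
At distance d (pc), an angle of θ arcsec spans θ·d AU: s = 22.4 × 641.03 = 14359 AU.
= 14359 × 1.496 × 10⁸ km = 2.1481 × 10^12 km.

2.148 × 10^12 km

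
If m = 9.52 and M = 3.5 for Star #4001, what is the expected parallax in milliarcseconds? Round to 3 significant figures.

6.25 mas

m − M = 9.52 − 3.5 = 6.02.
d = 10^((m−M)/5 + 1) = 10^2.204 = 159.96 pc.
p = 1/d = 1/159.96 = 0.0062516 arcsec = 6.2516 mas.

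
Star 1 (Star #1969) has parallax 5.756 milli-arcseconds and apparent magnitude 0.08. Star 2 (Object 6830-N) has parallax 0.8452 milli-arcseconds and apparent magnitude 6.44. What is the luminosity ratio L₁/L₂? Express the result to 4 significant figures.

d₁ = 1/p₁ = 1/0.005756″ = 173.73 pc; d₂ = 1/p₂ = 1/0.0008452″ = 1183.2 pc.
M₁ = m₁ − 5 log₁₀ d₁ + 5 = 0.08 − 11.1994 + 5 = -6.1194.
M₂ = 6.44 − 15.3653 + 5 = -3.9253.
L₁/L₂ = 10^(0.4(M₂ − M₁)) = 10^(0.4 × 2.1941) = 10^0.87764 = 7.5447.

L₁/L₂ = 7.545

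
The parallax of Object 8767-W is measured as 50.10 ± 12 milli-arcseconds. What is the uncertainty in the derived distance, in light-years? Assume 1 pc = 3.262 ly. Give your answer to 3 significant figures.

15.6 ly

d = 1/p, so σ_d = σ_p / p².
σ_d = 0.0120 / (0.05010)² = 0.0120 / 0.00251 = 4.7809 pc = 4.7809 × 3.262 ly = 15.595 ly.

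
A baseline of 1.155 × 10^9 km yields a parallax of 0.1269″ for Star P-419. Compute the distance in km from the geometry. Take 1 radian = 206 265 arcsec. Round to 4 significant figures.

1.877 × 10^15 km

θ = 0.1269″ = 0.1269/206265 = 6.1523 × 10^-7 rad.
d = B/θ = (1.155 × 10^9) / (6.1523 × 10^-7) = 1.8773 × 10^15 km.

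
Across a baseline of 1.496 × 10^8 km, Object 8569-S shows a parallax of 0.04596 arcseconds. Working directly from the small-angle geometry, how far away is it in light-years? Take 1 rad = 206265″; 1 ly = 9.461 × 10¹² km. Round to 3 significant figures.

θ = 0.04596″ = 0.04596/206265 = 2.2282 × 10^-7 rad.
d = B/θ = (1.496 × 10^8) / (2.2282 × 10^-7) = 6.7139 × 10^14 km = (6.7139 × 10^14) / (9.461 × 10^12) ly = 70.964 ly.

71.0 ly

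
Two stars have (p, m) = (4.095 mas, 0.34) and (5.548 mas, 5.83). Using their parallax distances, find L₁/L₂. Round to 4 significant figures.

L₁/L₂ = 288.2

d₁ = 1/p₁ = 1/0.004095″ = 244.2 pc; d₂ = 1/p₂ = 1/0.005548″ = 180.25 pc.
M₁ = m₁ − 5 log₁₀ d₁ + 5 = 0.34 − 11.9387 + 5 = -6.5987.
M₂ = 5.83 − 11.2794 + 5 = -0.4494.
L₁/L₂ = 10^(0.4(M₂ − M₁)) = 10^(0.4 × 6.1493) = 10^2.45972 = 288.22.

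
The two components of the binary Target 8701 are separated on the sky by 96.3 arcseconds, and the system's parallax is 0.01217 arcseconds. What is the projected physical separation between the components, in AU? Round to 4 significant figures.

7913 AU

d = 1/p = 1/0.01217″ = 82.169 pc.
At distance d (pc), an angle of θ arcsec spans θ·d AU: s = 96.3 × 82.169 = 7912.9 AU.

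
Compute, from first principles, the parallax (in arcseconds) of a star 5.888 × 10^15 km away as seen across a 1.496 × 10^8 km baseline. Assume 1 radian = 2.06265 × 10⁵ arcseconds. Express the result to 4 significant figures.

0.005241 arcsec

θ ≈ B/d = (1.496 × 10^8) / (5.888 × 10^15) = 2.5408 × 10^-8 rad.
In arcseconds: 2.5408 × 10^-8 × 206265 = 0.0052408″.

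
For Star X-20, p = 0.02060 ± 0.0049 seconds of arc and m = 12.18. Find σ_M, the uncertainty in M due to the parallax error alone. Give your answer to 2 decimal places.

M = m − 5 log₁₀ d + 5 = m + 5 log₁₀ p + 5, so ∂M/∂p = 5/(p ln 10).
σ_M = (5/ln 10) · (σ_p/p) = 2.1715 × 0.0049/0.02060 = 2.1715 × 0.23786 = 0.51651.

σ_M = 0.52 mag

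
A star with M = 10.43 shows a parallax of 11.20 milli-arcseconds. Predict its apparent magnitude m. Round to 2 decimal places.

d = 1/p = 1/0.01120″ = 89.286 pc.
m − M = 5 log₁₀ d − 5 = 5 log₁₀(89.286) − 5 = 9.7539 − 5 = 4.7539.
m = M + (m − M) = 10.43 + 4.7539 = 15.18.

m = 15.18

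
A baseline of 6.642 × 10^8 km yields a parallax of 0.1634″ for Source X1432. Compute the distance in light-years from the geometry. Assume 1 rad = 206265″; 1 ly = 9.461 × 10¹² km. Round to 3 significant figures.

θ = 0.1634″ = 0.1634/206265 = 7.9218 × 10^-7 rad.
d = B/θ = (6.642 × 10^8) / (7.9218 × 10^-7) = 8.3845 × 10^14 km = (8.3845 × 10^14) / (9.461 × 10^12) ly = 88.622 ly.

88.6 ly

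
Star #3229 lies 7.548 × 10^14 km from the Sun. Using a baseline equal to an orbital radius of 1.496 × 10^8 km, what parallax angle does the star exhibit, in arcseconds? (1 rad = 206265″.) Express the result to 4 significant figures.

0.04088 arcsec

θ ≈ B/d = (1.496 × 10^8) / (7.548 × 10^14) = 1.9820 × 10^-7 rad.
In arcseconds: 1.9820 × 10^-7 × 206265 = 0.040882″.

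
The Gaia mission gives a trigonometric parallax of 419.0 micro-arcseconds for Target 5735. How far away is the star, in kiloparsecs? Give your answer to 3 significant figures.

2.39 kpc

p = 419.0 micro-arcseconds = 0.0004190 arcsec.
d = 1/p = 1/0.0004190 = 2386.6 pc.
= 2.3866 kpc.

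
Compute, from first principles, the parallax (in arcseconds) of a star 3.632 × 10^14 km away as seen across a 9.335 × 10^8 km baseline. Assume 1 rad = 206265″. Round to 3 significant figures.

0.530 arcsec

θ ≈ B/d = (9.335 × 10^8) / (3.632 × 10^14) = 2.5702 × 10^-6 rad.
In arcseconds: 2.5702 × 10^-6 × 206265 = 0.53014″.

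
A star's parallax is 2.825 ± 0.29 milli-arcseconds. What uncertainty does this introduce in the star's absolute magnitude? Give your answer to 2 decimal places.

σ_M = 0.22 mag

M = m − 5 log₁₀ d + 5 = m + 5 log₁₀ p + 5, so ∂M/∂p = 5/(p ln 10).
σ_M = (5/ln 10) · (σ_p/p) = 2.1715 × 0.29/2.825 = 2.1715 × 0.10265 = 0.2229.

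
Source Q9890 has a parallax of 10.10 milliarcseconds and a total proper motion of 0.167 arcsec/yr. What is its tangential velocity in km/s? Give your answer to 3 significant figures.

78.4 km/s

d = 1/p = 1/0.01010″ = 99.01 pc.
v_t = 4.74 × μ × d = 4.74 × 0.167 × 99.01 = 78.374 km/s.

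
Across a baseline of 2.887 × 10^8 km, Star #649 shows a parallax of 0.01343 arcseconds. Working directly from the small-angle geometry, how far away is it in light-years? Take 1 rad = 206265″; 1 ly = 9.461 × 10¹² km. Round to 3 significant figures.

469 ly

θ = 0.01343″ = 0.01343/206265 = 6.5110 × 10^-8 rad.
d = B/θ = (2.887 × 10^8) / (6.5110 × 10^-8) = 4.4340 × 10^15 km = (4.4340 × 10^15) / (9.461 × 10^12) ly = 468.66 ly.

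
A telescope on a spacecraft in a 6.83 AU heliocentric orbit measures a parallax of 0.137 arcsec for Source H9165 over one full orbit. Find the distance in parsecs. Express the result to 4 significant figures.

With baseline B (in AU) and parallax p (in arcsec), d = B/p parsecs.
d = 6.83 / 0.137 = 49.854 pc.

49.85 pc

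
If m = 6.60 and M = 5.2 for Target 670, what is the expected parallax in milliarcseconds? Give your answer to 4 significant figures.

m − M = 6.60 − 5.2 = 1.40.
d = 10^((m−M)/5 + 1) = 10^1.280 = 19.055 pc.
p = 1/d = 1/19.055 = 0.05248 arcsec = 52.48 mas.

52.48 mas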